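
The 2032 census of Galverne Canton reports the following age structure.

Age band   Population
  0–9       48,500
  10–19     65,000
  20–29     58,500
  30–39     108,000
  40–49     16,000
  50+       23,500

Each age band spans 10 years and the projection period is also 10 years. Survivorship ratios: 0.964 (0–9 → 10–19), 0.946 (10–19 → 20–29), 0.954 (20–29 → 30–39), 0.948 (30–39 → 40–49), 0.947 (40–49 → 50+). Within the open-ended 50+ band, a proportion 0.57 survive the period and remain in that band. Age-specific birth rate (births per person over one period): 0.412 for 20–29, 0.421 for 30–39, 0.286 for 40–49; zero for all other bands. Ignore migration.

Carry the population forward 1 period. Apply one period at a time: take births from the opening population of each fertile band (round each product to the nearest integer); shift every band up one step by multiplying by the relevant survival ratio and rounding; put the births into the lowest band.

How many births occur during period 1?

Numbering the bands 1..6 from youngest to oldest:
Period 1.
Births: 58500 * 0.412 = 24102 ; 108000 * 0.421 = 45468 ; 16000 * 0.286 = 4576 — total 74146
Band 2: 48500 * 0.964 = 46754
Band 3: 65000 * 0.946 = 61490
Band 4: 58500 * 0.954 = 55809
Band 5: 108000 * 0.948 = 102384
Band 6: 16000 * 0.947 + 23500 * 0.57 = 15152 + 13395 = 28547
End of period: [74146, 46754, 61490, 55809, 102384, 28547]

74146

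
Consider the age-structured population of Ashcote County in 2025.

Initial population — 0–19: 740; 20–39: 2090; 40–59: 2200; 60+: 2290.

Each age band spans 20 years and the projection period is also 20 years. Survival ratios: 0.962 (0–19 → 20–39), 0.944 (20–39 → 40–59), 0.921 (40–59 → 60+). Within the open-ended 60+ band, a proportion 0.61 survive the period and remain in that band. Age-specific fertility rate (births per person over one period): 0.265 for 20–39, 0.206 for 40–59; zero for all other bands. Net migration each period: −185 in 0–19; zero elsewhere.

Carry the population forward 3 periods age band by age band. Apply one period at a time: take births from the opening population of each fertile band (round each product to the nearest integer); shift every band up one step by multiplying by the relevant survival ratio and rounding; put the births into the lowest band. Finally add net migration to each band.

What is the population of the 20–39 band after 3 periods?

394

Numbering the bands 1..4 from youngest to oldest:
After projecting period 1:
Births: 2090 × 0.265 = 554 ; 2200 × 0.206 = 453 — total 1007
Band 2: 740 × 0.962 = 712
Band 3: 2090 × 0.944 = 1973
Band 4: 2200 × 0.921 + 2290 × 0.61 = 2026 + 1397 = 3423
Net migration: Band 1 − 185 → 822
Population now: 0–19=822, 20–39=712, 40–59=1973, 60+=3423
After projecting period 2:
Births: 712 × 0.265 = 189 ; 1973 × 0.206 = 406 — total 595
Band 2: 822 × 0.962 = 791
Band 3: 712 × 0.944 = 672
Band 4: 1973 × 0.921 + 3423 × 0.61 = 1817 + 2088 = 3905
Net migration: Band 1 − 185 → 410
Population now: 0–19=410, 20–39=791, 40–59=672, 60+=3905
After projecting period 3:
Births: 791 × 0.265 = 210 ; 672 × 0.206 = 138 — total 348
Band 2: 410 × 0.962 = 394
Band 3: 791 × 0.944 = 747
Band 4: 672 × 0.921 + 3905 × 0.61 = 619 + 2382 = 3001
Net migration: Band 1 − 185 → 163
Population now: 0–19=163, 20–39=394, 40–59=747, 60+=3001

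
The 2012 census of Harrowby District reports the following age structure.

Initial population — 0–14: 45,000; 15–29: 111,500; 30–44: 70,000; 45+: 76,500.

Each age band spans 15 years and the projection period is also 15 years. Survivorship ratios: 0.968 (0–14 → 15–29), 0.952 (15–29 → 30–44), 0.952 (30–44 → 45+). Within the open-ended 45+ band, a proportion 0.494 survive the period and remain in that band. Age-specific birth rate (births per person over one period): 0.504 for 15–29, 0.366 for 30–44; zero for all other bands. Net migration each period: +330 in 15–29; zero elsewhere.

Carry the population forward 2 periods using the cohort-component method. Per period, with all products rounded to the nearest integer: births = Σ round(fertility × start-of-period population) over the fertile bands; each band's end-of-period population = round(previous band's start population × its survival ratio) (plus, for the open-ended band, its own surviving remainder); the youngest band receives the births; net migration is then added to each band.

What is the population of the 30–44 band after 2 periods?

41783

Let band 1 be 0–14 through band 4 = 45+.
[period 1]
Births: 111500 × 0.504 = 56196 ; 70000 × 0.366 = 25620 → 81816
Band 2: 45000 × 0.968 = 43560
Band 3: 111500 × 0.952 = 106148
Band 4: 70000 × 0.952 + 76500 × 0.494 = 66640 + 37791 = 104431
Net migration: Band 2 + 330 → 43890
Population now: 0–14=81816, 15–29=43890, 30–44=106148, 45+=104431
[period 2]
Births: 43890 × 0.504 = 22121 ; 106148 × 0.366 = 38850 → 60971
Band 2: 81816 × 0.968 = 79198
Band 3: 43890 × 0.952 = 41783
Band 4: 106148 × 0.952 + 104431 × 0.494 = 101053 + 51589 = 152642
Net migration: Band 2 + 330 → 79528
Population now: 0–14=60971, 15–29=79528, 30–44=41783, 45+=152642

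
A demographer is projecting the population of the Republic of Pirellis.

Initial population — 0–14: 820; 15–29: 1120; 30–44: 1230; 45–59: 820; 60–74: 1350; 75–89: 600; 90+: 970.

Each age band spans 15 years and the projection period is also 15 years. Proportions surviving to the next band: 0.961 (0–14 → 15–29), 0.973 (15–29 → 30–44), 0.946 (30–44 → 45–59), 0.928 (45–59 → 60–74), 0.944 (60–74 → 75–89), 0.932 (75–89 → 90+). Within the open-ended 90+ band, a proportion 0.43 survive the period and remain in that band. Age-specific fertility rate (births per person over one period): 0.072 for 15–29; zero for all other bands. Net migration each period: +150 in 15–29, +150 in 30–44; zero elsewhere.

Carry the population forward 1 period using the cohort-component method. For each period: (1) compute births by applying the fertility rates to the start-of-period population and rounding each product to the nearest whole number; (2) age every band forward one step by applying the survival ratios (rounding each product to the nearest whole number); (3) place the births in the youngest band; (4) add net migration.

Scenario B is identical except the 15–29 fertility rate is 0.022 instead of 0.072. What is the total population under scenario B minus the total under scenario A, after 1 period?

[period 1]
Births: 1120 × 0.072 = 81
15–29: 820 × 0.961 = 788
30–44: 1120 × 0.973 = 1090
45–59: 1230 × 0.946 = 1164
60–74: 820 × 0.928 = 761
75–89: 1350 × 0.944 = 1274
90+: 600 × 0.932 + 970 × 0.43 = 559 + 417 = 976
Net migration: 15–29 + 150 → 938; 30–44 + 150 → 1240
Giving 81 / 938 / 1240 / 1164 / 761 / 1274 / 976.
Scenario A total after 1 period: 6434
Scenario B projection —
[period 1]
Births: 1120 × 0.022 = 25
15–29: 820 × 0.961 = 788
30–44: 1120 × 0.973 = 1090
45–59: 1230 × 0.946 = 1164
60–74: 820 × 0.928 = 761
75–89: 1350 × 0.944 = 1274
90+: 600 × 0.932 + 970 × 0.43 = 559 + 417 = 976
Net migration: 15–29 + 150 → 938; 30–44 + 150 → 1240
Giving 25 / 938 / 1240 / 1164 / 761 / 1274 / 976.
Scenario B total after 1 period: 6378
Difference B − A = 6378 − 6434 = -56

-56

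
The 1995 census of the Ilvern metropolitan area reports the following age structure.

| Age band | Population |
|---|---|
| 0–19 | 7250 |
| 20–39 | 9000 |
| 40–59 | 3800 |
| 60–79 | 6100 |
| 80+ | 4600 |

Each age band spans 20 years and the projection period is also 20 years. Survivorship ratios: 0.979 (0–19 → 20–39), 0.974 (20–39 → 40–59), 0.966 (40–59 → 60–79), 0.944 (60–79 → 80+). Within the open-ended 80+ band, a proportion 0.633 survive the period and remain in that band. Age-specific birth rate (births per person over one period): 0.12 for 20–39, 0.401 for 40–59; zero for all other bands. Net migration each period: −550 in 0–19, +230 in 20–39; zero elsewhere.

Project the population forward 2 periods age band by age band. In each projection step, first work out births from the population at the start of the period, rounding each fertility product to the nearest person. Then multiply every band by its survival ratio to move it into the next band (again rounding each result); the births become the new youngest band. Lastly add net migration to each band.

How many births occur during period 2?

Period 1.
Births: 9000 × 0.12 = 1080, 3800 × 0.401 = 1524 → 2604
20–39: 7250 × 0.979 = 7098
40–59: 9000 × 0.974 = 8766
60–79: 3800 × 0.966 = 3671
80+: 6100 × 0.944 + 4600 × 0.633 = 5758 + 2912 = 8670
Net migration: 0–19 − 550 → 2054; 20–39 + 230 → 7328
End of period: [2054, 7328, 8766, 3671, 8670]
Period 2.
Births: 7328 × 0.12 = 879, 8766 × 0.401 = 3515 → 4394
20–39: 2054 × 0.979 = 2011
40–59: 7328 × 0.974 = 7137
60–79: 8766 × 0.966 = 8468
80+: 3671 × 0.944 + 8670 × 0.633 = 3465 + 5488 = 8953
Net migration: 0–19 − 550 → 3844; 20–39 + 230 → 2241
End of period: [3844, 2241, 7137, 8468, 8953]

4394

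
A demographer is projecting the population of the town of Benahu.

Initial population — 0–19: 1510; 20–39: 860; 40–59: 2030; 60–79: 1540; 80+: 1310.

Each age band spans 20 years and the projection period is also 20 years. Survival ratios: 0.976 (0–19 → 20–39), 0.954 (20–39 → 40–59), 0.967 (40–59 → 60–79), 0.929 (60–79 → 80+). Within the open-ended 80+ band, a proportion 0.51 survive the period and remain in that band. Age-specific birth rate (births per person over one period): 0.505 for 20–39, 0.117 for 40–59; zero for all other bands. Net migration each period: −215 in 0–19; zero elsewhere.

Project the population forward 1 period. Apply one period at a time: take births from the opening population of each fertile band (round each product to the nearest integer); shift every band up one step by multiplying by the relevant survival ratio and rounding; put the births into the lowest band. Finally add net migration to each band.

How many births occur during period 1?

— Period 1 —
Births: 860 * 0.505 = 434  |  2030 * 0.117 = 238 → total 672
20–39: 1510 * 0.976 = 1474
40–59: 860 * 0.954 = 820
60–79: 2030 * 0.967 = 1963
80+: 1540 * 0.929 + 1310 * 0.51 = 1431 + 668 = 2099
Net migration: 0–19 − 215 → 457
→ [457, 1474, 820, 1963, 2099]

672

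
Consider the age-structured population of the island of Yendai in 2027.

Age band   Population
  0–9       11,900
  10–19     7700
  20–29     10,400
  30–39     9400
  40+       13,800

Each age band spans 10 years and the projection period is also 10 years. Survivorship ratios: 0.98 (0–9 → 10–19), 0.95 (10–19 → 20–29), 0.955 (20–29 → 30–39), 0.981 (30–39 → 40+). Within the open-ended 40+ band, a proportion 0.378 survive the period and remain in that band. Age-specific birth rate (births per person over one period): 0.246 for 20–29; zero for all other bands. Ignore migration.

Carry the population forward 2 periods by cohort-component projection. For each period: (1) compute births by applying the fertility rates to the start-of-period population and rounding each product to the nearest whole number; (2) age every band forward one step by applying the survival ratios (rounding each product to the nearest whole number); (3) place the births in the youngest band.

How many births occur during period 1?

2558

Numbering the bands 1..5 from youngest to oldest:
— Period 1 —
Births: 10400 × 0.246 = 2558
Band 2: 11900 × 0.98 = 11662
Band 3: 7700 × 0.95 = 7315
Band 4: 10400 × 0.955 = 9932
Band 5: 9400 × 0.981 + 13800 × 0.378 = 9221 + 5216 = 14437
Population now: 0–9=2558, 10–19=11662, 20–29=7315, 30–39=9932, 40+=14437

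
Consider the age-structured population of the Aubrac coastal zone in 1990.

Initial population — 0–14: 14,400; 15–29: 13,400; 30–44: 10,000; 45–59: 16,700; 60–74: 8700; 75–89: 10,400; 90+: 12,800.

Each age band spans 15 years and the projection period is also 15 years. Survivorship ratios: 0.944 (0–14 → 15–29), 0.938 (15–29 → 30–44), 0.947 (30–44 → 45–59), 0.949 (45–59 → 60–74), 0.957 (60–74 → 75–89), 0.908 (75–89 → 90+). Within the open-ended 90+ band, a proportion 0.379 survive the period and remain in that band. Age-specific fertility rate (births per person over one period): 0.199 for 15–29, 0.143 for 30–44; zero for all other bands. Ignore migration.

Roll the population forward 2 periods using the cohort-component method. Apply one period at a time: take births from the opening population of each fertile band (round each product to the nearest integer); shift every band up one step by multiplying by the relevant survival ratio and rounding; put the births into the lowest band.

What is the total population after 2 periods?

Call the bands 1 to 7, youngest first.
Period 1:
Births: 13400 × 0.199 = 2667  |  10000 × 0.143 = 1430 → total 4097
Band 2: 14400 × 0.944 = 13594
Band 3: 13400 × 0.938 = 12569
Band 4: 10000 × 0.947 = 9470
Band 5: 16700 × 0.949 = 15848
Band 6: 8700 × 0.957 = 8326
Band 7: 10400 × 0.908 + 12800 × 0.379 = 9443 + 4851 = 14294
Giving 4097 / 13594 / 12569 / 9470 / 15848 / 8326 / 14294.
Period 2:
Births: 13594 × 0.199 = 2705  |  12569 × 0.143 = 1797 → total 4502
Band 2: 4097 × 0.944 = 3868
Band 3: 13594 × 0.938 = 12751
Band 4: 12569 × 0.947 = 11903
Band 5: 9470 × 0.949 = 8987
Band 6: 15848 × 0.957 = 15167
Band 7: 8326 × 0.908 + 14294 × 0.379 = 7560 + 5417 = 12977
Giving 4502 / 3868 / 12751 / 11903 / 8987 / 15167 / 12977.
Total after period 2: 4502 + 3868 + 12751 + 11903 + 8987 + 15167 + 12977 = 70155

70155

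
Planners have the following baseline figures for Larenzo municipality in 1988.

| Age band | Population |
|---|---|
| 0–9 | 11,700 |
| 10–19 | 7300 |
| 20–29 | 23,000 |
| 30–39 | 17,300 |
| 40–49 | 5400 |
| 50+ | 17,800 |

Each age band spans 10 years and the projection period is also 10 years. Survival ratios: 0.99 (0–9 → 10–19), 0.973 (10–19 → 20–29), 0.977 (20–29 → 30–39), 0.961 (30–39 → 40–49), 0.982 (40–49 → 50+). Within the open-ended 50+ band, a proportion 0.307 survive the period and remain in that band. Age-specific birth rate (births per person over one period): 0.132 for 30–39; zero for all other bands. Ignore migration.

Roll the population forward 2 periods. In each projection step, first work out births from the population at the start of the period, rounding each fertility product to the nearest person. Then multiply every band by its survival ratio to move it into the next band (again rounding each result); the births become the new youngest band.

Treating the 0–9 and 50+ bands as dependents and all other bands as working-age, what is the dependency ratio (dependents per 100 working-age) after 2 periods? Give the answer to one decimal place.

53.7

Call the groups 1 to 6, youngest first.
Period 1.
Births: 17300 × 0.132 = 2284
Group 2: 11700 × 0.99 = 11583
Group 3: 7300 × 0.973 = 7103
Group 4: 23000 × 0.977 = 22471
Group 5: 17300 × 0.961 = 16625
Group 6: 5400 × 0.982 + 17800 × 0.307 = 5303 + 5465 = 10768
Population now: 0–9=2284, 10–19=11583, 20–29=7103, 30–39=22471, 40–49=16625, 50+=10768
Period 2.
Births: 22471 × 0.132 = 2966
Group 2: 2284 × 0.99 = 2261
Group 3: 11583 × 0.973 = 11270
Group 4: 7103 × 0.977 = 6940
Group 5: 22471 × 0.961 = 21595
Group 6: 16625 × 0.982 + 10768 × 0.307 = 16326 + 3306 = 19632
Population now: 0–9=2966, 10–19=2261, 20–29=11270, 30–39=6940, 40–49=21595, 50+=19632
Dependents (band 0–9 + band 50+) = 2966 + 19632 = 22598; working-age = 42066; ratio = 22598/42066 × 100 = 53.7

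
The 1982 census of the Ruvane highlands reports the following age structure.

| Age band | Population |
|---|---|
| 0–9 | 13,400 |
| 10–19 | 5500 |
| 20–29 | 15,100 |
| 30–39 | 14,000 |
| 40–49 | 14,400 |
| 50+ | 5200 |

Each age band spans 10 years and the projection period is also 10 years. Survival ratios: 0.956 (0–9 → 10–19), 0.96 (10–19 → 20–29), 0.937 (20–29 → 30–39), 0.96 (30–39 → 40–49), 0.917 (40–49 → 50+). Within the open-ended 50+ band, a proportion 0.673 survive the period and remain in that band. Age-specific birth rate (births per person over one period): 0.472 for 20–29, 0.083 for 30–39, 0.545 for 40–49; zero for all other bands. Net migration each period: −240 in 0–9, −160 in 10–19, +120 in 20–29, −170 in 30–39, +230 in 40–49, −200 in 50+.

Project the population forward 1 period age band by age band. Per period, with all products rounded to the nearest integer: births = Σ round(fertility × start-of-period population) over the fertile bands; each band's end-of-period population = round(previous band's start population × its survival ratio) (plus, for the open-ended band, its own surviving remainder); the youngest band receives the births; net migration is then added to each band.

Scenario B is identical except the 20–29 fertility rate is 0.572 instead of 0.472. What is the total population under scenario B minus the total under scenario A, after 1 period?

Period 1.
Births: 15100 * 0.472 = 7127, 14000 * 0.083 = 1162, 14400 * 0.545 = 7848 → total 16137
10–19: 13400 * 0.956 = 12810
20–29: 5500 * 0.96 = 5280
30–39: 15100 * 0.937 = 14149
40–49: 14000 * 0.96 = 13440
50+: 14400 * 0.917 + 5200 * 0.673 = 13205 + 3500 = 16705
Net migration: 0–9 − 240 → 15897; 10–19 − 160 → 12650; 20–29 + 120 → 5400; 30–39 − 170 → 13979; 40–49 + 230 → 13670; 50+ − 200 → 16505
Giving 15897 / 12650 / 5400 / 13979 / 13670 / 16505.
Scenario A total after 1 period: 78101
Scenario B projection —
Period 1.
Births: 15100 * 0.572 = 8637, 14000 * 0.083 = 1162, 14400 * 0.545 = 7848 → total 17647
10–19: 13400 * 0.956 = 12810
20–29: 5500 * 0.96 = 5280
30–39: 15100 * 0.937 = 14149
40–49: 14000 * 0.96 = 13440
50+: 14400 * 0.917 + 5200 * 0.673 = 13205 + 3500 = 16705
Net migration: 0–9 − 240 → 17407; 10–19 − 160 → 12650; 20–29 + 120 → 5400; 30–39 − 170 → 13979; 40–49 + 230 → 13670; 50+ − 200 → 16505
Giving 17407 / 12650 / 5400 / 13979 / 13670 / 16505.
Scenario B total after 1 period: 79611
Difference B − A = 79611 − 78101 = 1510

1510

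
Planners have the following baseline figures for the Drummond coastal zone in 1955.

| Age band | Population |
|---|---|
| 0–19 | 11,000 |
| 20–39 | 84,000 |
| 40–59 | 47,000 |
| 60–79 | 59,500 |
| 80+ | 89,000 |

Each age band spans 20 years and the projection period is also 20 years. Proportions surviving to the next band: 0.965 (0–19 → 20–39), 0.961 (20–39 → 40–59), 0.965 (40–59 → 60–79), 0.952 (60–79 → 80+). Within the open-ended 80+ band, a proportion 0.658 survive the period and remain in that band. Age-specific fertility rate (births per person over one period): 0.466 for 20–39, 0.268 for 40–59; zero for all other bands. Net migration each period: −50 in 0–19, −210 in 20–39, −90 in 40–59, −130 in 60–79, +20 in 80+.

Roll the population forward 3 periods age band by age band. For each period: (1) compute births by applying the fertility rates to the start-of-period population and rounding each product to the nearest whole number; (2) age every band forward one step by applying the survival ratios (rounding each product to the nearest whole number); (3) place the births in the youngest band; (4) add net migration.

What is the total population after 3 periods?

260309

Numbering the bands 1..5 from youngest to oldest:
Period 1:
Births: 84000 × 0.466 = 39144  |  47000 × 0.268 = 12596 — total 51740
Band 2: 11000 × 0.965 = 10615
Band 3: 84000 × 0.961 = 80724
Band 4: 47000 × 0.965 = 45355
Band 5: 59500 × 0.952 + 89000 × 0.658 = 56644 + 58562 = 115206
Net migration: Band 1 − 50 → 51690; Band 2 − 210 → 10405; Band 3 − 90 → 80634; Band 4 − 130 → 45225; Band 5 + 20 → 115226
Giving 51690 / 10405 / 80634 / 45225 / 115226.
Period 2:
Births: 10405 × 0.466 = 4849  |  80634 × 0.268 = 21610 — total 26459
Band 2: 51690 × 0.965 = 49881
Band 3: 10405 × 0.961 = 9999
Band 4: 80634 × 0.965 = 77812
Band 5: 45225 × 0.952 + 115226 × 0.658 = 43054 + 75819 = 118873
Net migration: Band 1 − 50 → 26409; Band 2 − 210 → 49671; Band 3 − 90 → 9909; Band 4 − 130 → 77682; Band 5 + 20 → 118893
Giving 26409 / 49671 / 9909 / 77682 / 118893.
Period 3:
Births: 49671 × 0.466 = 23147  |  9909 × 0.268 = 2656 — total 25803
Band 2: 26409 × 0.965 = 25485
Band 3: 49671 × 0.961 = 47734
Band 4: 9909 × 0.965 = 9562
Band 5: 77682 × 0.952 + 118893 × 0.658 = 73953 + 78232 = 152185
Net migration: Band 1 − 50 → 25753; Band 2 − 210 → 25275; Band 3 − 90 → 47644; Band 4 − 130 → 9432; Band 5 + 20 → 152205
Giving 25753 / 25275 / 47644 / 9432 / 152205.
Total after period 3: 25753 + 25275 + 47644 + 9432 + 152205 = 260309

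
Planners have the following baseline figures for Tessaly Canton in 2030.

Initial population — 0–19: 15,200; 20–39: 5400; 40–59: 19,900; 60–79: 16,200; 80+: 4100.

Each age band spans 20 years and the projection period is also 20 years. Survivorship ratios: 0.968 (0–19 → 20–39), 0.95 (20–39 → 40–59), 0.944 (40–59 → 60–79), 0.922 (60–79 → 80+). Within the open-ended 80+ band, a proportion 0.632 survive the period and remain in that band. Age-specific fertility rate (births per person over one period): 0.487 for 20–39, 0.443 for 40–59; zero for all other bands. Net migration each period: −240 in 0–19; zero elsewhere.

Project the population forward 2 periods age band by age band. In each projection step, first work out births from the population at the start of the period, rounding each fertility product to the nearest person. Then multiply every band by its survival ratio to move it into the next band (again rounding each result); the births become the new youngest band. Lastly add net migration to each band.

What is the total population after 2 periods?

Let band 1 be 0–19 through band 5 = 80+.
Period 1:
Births: 5400 * 0.487 = 2630 ; 19900 * 0.443 = 8816 → 11446
Band 2: 15200 * 0.968 = 14714
Band 3: 5400 * 0.95 = 5130
Band 4: 19900 * 0.944 = 18786
Band 5: 16200 * 0.922 + 4100 * 0.632 = 14936 + 2591 = 17527
Net migration: Band 1 − 240 → 11206
→ [11206, 14714, 5130, 18786, 17527]
Period 2:
Births: 14714 * 0.487 = 7166 ; 5130 * 0.443 = 2273 → 9439
Band 2: 11206 * 0.968 = 10847
Band 3: 14714 * 0.95 = 13978
Band 4: 5130 * 0.944 = 4843
Band 5: 18786 * 0.922 + 17527 * 0.632 = 17321 + 11077 = 28398
Net migration: Band 1 − 240 → 9199
→ [9199, 10847, 13978, 4843, 28398]
Total after period 2: 9199 + 10847 + 13978 + 4843 + 28398 = 67265

67265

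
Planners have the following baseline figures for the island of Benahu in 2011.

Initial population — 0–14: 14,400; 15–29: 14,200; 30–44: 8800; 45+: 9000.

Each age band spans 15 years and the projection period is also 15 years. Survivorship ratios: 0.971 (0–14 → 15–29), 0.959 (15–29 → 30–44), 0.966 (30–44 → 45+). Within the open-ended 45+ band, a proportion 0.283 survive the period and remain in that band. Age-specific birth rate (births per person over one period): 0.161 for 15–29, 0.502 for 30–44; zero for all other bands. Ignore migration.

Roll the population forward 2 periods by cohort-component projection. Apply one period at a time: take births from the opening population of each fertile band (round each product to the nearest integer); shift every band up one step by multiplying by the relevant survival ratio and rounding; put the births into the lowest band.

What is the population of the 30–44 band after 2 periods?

13409

(Groups numbered youngest = 1 to oldest = 4.)
— Period 1 —
Births: 14200 × 0.161 = 2286 ; 8800 × 0.502 = 4418 — total 6704
Group 2: 14400 × 0.971 = 13982
Group 3: 14200 × 0.959 = 13618
Group 4: 8800 × 0.966 + 9000 × 0.283 = 8501 + 2547 = 11048
Giving 6704 / 13982 / 13618 / 11048.
— Period 2 —
Births: 13982 × 0.161 = 2251 ; 13618 × 0.502 = 6836 — total 9087
Group 2: 6704 × 0.971 = 6510
Group 3: 13982 × 0.959 = 13409
Group 4: 13618 × 0.966 + 11048 × 0.283 = 13155 + 3127 = 16282
Giving 9087 / 6510 / 13409 / 16282.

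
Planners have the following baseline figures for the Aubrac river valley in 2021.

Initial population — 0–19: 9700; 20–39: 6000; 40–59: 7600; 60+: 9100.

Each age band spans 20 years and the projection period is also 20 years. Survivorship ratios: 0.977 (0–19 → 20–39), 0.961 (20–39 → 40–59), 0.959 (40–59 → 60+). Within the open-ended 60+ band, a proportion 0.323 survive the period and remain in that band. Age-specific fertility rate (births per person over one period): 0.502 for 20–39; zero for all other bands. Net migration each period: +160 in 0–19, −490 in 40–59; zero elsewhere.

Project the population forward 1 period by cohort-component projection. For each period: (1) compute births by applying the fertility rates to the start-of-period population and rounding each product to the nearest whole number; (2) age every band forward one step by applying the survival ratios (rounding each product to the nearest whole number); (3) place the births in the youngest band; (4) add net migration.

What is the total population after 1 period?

(Bands numbered youngest = 1 to oldest = 4.)
Period 1:
Births: 6000 * 0.502 = 3012
Band 2: 9700 * 0.977 = 9477
Band 3: 6000 * 0.961 = 5766
Band 4: 7600 * 0.959 + 9100 * 0.323 = 7288 + 2939 = 10227
Net migration: Band 1 + 160 → 3172; Band 3 − 490 → 5276
End of period: [3172, 9477, 5276, 10227]
Total after period 1: 3172 + 9477 + 5276 + 10227 = 28152

28152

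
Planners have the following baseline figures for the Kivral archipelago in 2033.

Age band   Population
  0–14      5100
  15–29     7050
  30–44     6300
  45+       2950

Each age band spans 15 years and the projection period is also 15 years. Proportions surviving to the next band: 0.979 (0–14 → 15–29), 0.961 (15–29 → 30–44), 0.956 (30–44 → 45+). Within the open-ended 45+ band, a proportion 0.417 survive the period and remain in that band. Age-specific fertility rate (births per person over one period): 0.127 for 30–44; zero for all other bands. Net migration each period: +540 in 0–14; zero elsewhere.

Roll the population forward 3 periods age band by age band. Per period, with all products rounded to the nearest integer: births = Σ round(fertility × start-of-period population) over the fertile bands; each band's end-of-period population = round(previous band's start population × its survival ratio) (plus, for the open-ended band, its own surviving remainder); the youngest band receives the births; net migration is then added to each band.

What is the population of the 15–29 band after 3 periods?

Let group 1 be 0–14 through group 4 = 45+.
Period 1:
Births: 6300 * 0.127 = 800
Group 2: 5100 * 0.979 = 4993
Group 3: 7050 * 0.961 = 6775
Group 4: 6300 * 0.956 + 2950 * 0.417 = 6023 + 1230 = 7253
Net migration: Group 1 + 540 → 1340
Giving 1340 / 4993 / 6775 / 7253.
Period 2:
Births: 6775 * 0.127 = 860
Group 2: 1340 * 0.979 = 1312
Group 3: 4993 * 0.961 = 4798
Group 4: 6775 * 0.956 + 7253 * 0.417 = 6477 + 3025 = 9502
Net migration: Group 1 + 540 → 1400
Giving 1400 / 1312 / 4798 / 9502.
Period 3:
Births: 4798 * 0.127 = 609
Group 2: 1400 * 0.979 = 1371
Group 3: 1312 * 0.961 = 1261
Group 4: 4798 * 0.956 + 9502 * 0.417 = 4587 + 3962 = 8549
Net migration: Group 1 + 540 → 1149
Giving 1149 / 1371 / 1261 / 8549.

1371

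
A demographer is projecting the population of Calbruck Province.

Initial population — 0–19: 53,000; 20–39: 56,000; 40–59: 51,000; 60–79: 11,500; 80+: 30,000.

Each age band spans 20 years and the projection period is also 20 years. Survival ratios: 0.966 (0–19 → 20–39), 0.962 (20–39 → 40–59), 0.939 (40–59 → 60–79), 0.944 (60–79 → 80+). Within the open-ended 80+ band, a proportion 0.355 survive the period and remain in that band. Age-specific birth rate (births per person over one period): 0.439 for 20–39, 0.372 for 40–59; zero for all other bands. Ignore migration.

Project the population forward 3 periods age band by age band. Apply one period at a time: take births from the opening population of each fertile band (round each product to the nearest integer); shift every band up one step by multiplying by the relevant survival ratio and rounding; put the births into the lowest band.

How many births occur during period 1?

43556

— Period 1 —
Births: 56000 × 0.439 = 24584, 51000 × 0.372 = 18972 → total 43556
20–39: 53000 × 0.966 = 51198
40–59: 56000 × 0.962 = 53872
60–79: 51000 × 0.939 = 47889
80+: 11500 × 0.944 + 30000 × 0.355 = 10856 + 10650 = 21506
End of period: [43556, 51198, 53872, 47889, 21506]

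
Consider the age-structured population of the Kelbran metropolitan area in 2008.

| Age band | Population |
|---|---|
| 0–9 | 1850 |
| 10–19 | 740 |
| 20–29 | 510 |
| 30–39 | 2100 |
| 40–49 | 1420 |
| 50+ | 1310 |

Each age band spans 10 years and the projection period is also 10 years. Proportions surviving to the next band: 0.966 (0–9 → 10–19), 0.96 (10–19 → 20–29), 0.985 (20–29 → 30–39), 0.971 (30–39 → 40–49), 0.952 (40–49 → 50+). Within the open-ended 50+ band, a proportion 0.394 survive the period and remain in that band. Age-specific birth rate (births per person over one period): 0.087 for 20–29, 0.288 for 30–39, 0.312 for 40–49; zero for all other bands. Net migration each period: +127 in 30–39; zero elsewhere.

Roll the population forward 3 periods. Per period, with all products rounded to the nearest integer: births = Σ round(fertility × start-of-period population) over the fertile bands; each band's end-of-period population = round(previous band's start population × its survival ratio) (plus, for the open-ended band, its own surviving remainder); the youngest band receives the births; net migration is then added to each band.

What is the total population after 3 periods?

Let band 1 be 0–9 through band 6 = 50+.
[period 1]
Births: 510 * 0.087 = 44  |  2100 * 0.288 = 605  |  1420 * 0.312 = 443 → total 1092
Band 2: 1850 * 0.966 = 1787
Band 3: 740 * 0.96 = 710
Band 4: 510 * 0.985 = 502
Band 5: 2100 * 0.971 = 2039
Band 6: 1420 * 0.952 + 1310 * 0.394 = 1352 + 516 = 1868
Net migration: Band 4 + 127 → 629
→ [1092, 1787, 710, 629, 2039, 1868]
[period 2]
Births: 710 * 0.087 = 62  |  629 * 0.288 = 181  |  2039 * 0.312 = 636 → total 879
Band 2: 1092 * 0.966 = 1055
Band 3: 1787 * 0.96 = 1716
Band 4: 710 * 0.985 = 699
Band 5: 629 * 0.971 = 611
Band 6: 2039 * 0.952 + 1868 * 0.394 = 1941 + 736 = 2677
Net migration: Band 4 + 127 → 826
→ [879, 1055, 1716, 826, 611, 2677]
[period 3]
Births: 1716 * 0.087 = 149  |  826 * 0.288 = 238  |  611 * 0.312 = 191 → total 578
Band 2: 879 * 0.966 = 849
Band 3: 1055 * 0.96 = 1013
Band 4: 1716 * 0.985 = 1690
Band 5: 826 * 0.971 = 802
Band 6: 611 * 0.952 + 2677 * 0.394 = 582 + 1055 = 1637
Net migration: Band 4 + 127 → 1817
→ [578, 849, 1013, 1817, 802, 1637]
Total after period 3: 578 + 849 + 1013 + 1817 + 802 + 1637 = 6696

6696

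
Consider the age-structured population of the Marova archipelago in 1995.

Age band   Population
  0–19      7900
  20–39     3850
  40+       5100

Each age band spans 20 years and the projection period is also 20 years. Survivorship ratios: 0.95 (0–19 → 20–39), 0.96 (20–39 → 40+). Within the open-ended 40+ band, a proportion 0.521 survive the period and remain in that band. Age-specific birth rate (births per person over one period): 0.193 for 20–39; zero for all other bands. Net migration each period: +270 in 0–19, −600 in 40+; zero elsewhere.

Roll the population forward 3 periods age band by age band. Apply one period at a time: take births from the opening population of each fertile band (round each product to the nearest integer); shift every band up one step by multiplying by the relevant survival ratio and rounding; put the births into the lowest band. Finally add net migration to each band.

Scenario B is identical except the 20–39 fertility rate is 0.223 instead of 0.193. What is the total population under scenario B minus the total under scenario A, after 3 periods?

374

Call the groups 1 to 3, youngest first.
Period 1.
Births: 3850 × 0.193 = 743
Group 2: 7900 × 0.95 = 7505
Group 3: 3850 × 0.96 + 5100 × 0.521 = 3696 + 2657 = 6353
Net migration: Group 1 + 270 → 1013; Group 3 − 600 → 5753
→ [1013, 7505, 5753]
Period 2.
Births: 7505 × 0.193 = 1448
Group 2: 1013 × 0.95 = 962
Group 3: 7505 × 0.96 + 5753 × 0.521 = 7205 + 2997 = 10202
Net migration: Group 1 + 270 → 1718; Group 3 − 600 → 9602
→ [1718, 962, 9602]
Period 3.
Births: 962 × 0.193 = 186
Group 2: 1718 × 0.95 = 1632
Group 3: 962 × 0.96 + 9602 × 0.521 = 924 + 5003 = 5927
Net migration: Group 1 + 270 → 456; Group 3 − 600 → 5327
→ [456, 1632, 5327]
Scenario A total after 3 periods: 7415
Scenario B projection —
Period 1.
Births: 3850 × 0.223 = 859
Group 2: 7900 × 0.95 = 7505
Group 3: 3850 × 0.96 + 5100 × 0.521 = 3696 + 2657 = 6353
Net migration: Group 1 + 270 → 1129; Group 3 − 600 → 5753
→ [1129, 7505, 5753]
Period 2.
Births: 7505 × 0.223 = 1674
Group 2: 1129 × 0.95 = 1073
Group 3: 7505 × 0.96 + 5753 × 0.521 = 7205 + 2997 = 10202
Net migration: Group 1 + 270 → 1944; Group 3 − 600 → 9602
→ [1944, 1073, 9602]
Period 3.
Births: 1073 × 0.223 = 239
Group 2: 1944 × 0.95 = 1847
Group 3: 1073 × 0.96 + 9602 × 0.521 = 1030 + 5003 = 6033
Net migration: Group 1 + 270 → 509; Group 3 − 600 → 5433
→ [509, 1847, 5433]
Scenario B total after 3 periods: 7789
Difference B − A = 7789 − 7415 = 374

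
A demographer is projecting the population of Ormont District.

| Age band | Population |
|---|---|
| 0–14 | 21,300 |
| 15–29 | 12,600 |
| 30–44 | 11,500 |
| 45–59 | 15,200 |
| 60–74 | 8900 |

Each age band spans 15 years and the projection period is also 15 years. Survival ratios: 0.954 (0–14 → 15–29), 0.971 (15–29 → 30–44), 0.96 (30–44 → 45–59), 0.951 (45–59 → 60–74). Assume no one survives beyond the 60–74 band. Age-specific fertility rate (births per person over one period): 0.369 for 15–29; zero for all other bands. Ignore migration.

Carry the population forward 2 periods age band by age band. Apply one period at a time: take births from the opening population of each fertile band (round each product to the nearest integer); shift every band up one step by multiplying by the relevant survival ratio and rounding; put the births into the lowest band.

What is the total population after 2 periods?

Call the bands 1 to 5, youngest first.
After projecting period 1:
Births: 12600 * 0.369 = 4649
Band 2: 21300 * 0.954 = 20320
Band 3: 12600 * 0.971 = 12235
Band 4: 11500 * 0.96 = 11040
Band 5: 15200 * 0.951 = 14455
Giving 4649 / 20320 / 12235 / 11040 / 14455.
After projecting period 2:
Births: 20320 * 0.369 = 7498
Band 2: 4649 * 0.954 = 4435
Band 3: 20320 * 0.971 = 19731
Band 4: 12235 * 0.96 = 11746
Band 5: 11040 * 0.951 = 10499
Giving 7498 / 4435 / 19731 / 11746 / 10499.
Total after period 2: 7498 + 4435 + 19731 + 11746 + 10499 = 53909

53909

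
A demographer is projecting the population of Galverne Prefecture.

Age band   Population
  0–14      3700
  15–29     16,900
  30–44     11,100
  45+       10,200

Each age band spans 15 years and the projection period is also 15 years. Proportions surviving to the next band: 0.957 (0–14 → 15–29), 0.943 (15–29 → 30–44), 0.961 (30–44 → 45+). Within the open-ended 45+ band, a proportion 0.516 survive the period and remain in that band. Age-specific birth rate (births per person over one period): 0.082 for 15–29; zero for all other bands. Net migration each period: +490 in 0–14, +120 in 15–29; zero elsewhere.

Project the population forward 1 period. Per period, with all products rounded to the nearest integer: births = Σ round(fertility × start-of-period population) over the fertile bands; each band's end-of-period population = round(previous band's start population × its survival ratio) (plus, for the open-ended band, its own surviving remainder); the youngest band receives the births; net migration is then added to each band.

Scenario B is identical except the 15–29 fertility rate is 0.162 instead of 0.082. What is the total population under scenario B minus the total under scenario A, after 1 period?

1352

— Period 1 —
Births: 16900 × 0.082 = 1386
15–29: 3700 × 0.957 = 3541
30–44: 16900 × 0.943 = 15937
45+: 11100 × 0.961 + 10200 × 0.516 = 10667 + 5263 = 15930
Net migration: 0–14 + 490 → 1876; 15–29 + 120 → 3661
Population now: 0–14=1876, 15–29=3661, 30–44=15937, 45+=15930
Scenario A total after 1 period: 37404
Scenario B projection —
— Period 1 —
Births: 16900 × 0.162 = 2738
15–29: 3700 × 0.957 = 3541
30–44: 16900 × 0.943 = 15937
45+: 11100 × 0.961 + 10200 × 0.516 = 10667 + 5263 = 15930
Net migration: 0–14 + 490 → 3228; 15–29 + 120 → 3661
Population now: 0–14=3228, 15–29=3661, 30–44=15937, 45+=15930
Scenario B total after 1 period: 38756
Difference B − A = 38756 − 37404 = 1352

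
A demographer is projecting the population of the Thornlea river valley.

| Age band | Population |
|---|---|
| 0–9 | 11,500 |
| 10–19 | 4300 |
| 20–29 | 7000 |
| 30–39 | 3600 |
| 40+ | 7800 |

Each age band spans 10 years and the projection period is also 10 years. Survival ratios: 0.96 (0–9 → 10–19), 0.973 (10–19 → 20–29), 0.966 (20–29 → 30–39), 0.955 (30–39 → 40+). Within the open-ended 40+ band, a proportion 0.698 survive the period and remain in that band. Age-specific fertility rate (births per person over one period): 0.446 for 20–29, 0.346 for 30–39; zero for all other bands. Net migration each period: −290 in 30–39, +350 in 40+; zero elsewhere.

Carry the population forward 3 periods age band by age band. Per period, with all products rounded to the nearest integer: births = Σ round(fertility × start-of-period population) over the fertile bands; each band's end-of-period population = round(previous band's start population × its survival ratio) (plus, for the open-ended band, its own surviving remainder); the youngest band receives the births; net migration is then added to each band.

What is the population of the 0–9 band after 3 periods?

6089

(Groups numbered youngest = 1 to oldest = 5.)
— Period 1 —
Births: 7000 * 0.446 = 3122 ; 3600 * 0.346 = 1246 — total 4368
Group 2: 11500 * 0.96 = 11040
Group 3: 4300 * 0.973 = 4184
Group 4: 7000 * 0.966 = 6762
Group 5: 3600 * 0.955 + 7800 * 0.698 = 3438 + 5444 = 8882
Net migration: Group 4 − 290 → 6472; Group 5 + 350 → 9232
End of period: [4368, 11040, 4184, 6472, 9232]
— Period 2 —
Births: 4184 * 0.446 = 1866 ; 6472 * 0.346 = 2239 — total 4105
Group 2: 4368 * 0.96 = 4193
Group 3: 11040 * 0.973 = 10742
Group 4: 4184 * 0.966 = 4042
Group 5: 6472 * 0.955 + 9232 * 0.698 = 6181 + 6444 = 12625
Net migration: Group 4 − 290 → 3752; Group 5 + 350 → 12975
End of period: [4105, 4193, 10742, 3752, 12975]
— Period 3 —
Births: 10742 * 0.446 = 4791 ; 3752 * 0.346 = 1298 — total 6089
Group 2: 4105 * 0.96 = 3941
Group 3: 4193 * 0.973 = 4080
Group 4: 10742 * 0.966 = 10377
Group 5: 3752 * 0.955 + 12975 * 0.698 = 3583 + 9057 = 12640
Net migration: Group 4 − 290 → 10087; Group 5 + 350 → 12990
End of period: [6089, 3941, 4080, 10087, 12990]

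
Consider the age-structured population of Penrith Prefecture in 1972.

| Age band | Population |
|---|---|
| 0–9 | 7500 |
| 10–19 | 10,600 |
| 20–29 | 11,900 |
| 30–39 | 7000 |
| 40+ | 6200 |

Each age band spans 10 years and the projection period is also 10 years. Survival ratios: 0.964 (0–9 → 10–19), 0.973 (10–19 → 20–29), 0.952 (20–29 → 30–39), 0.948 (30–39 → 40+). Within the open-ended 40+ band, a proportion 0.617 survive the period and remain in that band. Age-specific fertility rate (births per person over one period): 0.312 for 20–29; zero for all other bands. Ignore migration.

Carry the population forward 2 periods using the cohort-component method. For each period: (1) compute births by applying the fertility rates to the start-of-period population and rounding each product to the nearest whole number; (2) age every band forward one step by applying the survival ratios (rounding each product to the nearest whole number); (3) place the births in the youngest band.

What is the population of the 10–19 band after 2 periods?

3579

After projecting period 1:
Births: 11900 * 0.312 = 3713
10–19: 7500 * 0.964 = 7230
20–29: 10600 * 0.973 = 10314
30–39: 11900 * 0.952 = 11329
40+: 7000 * 0.948 + 6200 * 0.617 = 6636 + 3825 = 10461
Giving 3713 / 7230 / 10314 / 11329 / 10461.
After projecting period 2:
Births: 10314 * 0.312 = 3218
10–19: 3713 * 0.964 = 3579
20–29: 7230 * 0.973 = 7035
30–39: 10314 * 0.952 = 9819
40+: 11329 * 0.948 + 10461 * 0.617 = 10740 + 6454 = 17194
Giving 3218 / 3579 / 7035 / 9819 / 17194.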